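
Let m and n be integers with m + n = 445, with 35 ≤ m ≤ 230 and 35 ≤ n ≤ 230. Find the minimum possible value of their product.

For a fixed sum, mn is smallest when m and n are as far apart as possible.
At the endpoint m = 215, n = 445 − 215 = 230, so mn = 215 × 230 = 49450.

49450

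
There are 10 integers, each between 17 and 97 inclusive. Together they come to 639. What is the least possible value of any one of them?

17

To make one integer as small as possible, make the other 9 as large as possible.
The other 9 can take up 9 × 97 = 873 ≥ 639 − 17, so one integer can sit at its floor of 17.
Achievable: one at 17 and the other 9 totalling 622, which fits since 9 × 17 ≤ 622 ≤ 9 × 97.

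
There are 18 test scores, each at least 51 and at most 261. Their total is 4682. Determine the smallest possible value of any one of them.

To make one score as small as possible, make the other 17 as large as possible.
The other 17 contribute at most 17 × 261 = 4437, leaving at least 4682 − 4437 = 245.
Since 245 ≥ 51, this is achievable: one at 245 and 17 at 261.

245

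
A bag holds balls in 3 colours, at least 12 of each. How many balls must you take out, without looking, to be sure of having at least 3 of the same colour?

You could draw 2 of every colour without reaching 3 of any — 6 in all.
One more forces 3 of some colour, so 6 + 1 = 7.

7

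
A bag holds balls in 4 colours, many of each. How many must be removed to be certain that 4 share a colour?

You could draw 3 of every colour without reaching 4 of any — 12 in all.
One more forces 4 of some colour, so 12 + 1 = 13.

13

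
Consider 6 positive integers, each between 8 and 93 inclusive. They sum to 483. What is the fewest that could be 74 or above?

Suppose at most 6 − j of them reach 74; then j values are ≤ 73 and the rest ≤ 93.
The total is then ≤ 73·j + 93·(6 − j) = 558 − 20j. For this to be ≥ 483 we need j ≤ 3, so at least 6 − 3 = 3 must reach 74.
Exactly 3 works: 3 values at 93 and 3 at 73 total 498; lower one of the high values by 15 (still ≥ 74) to hit 483.

3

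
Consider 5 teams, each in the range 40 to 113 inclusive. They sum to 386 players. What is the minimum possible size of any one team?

Minimizing one value means maximizing the remaining 4.
The other 4 can take up 4 × 113 = 452 ≥ 386 − 40, so one team can sit at its floor of 40.
Achievable: one at 40 and the other 4 totalling 346, which fits since 4 × 40 ≤ 346 ≤ 4 × 113.

40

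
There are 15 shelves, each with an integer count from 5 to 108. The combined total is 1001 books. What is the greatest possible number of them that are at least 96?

10

Suppose k of them are at least 96. Those contribute at least 96 each and the other 15 − k at least 5 each.
So the total is at least 96k + 5(15 − k) = 75 + 91k. This must be ≤ 1001, giving k ≤ 10.
k = 10 is achieved by 10 values at 96 and 5 at 5, total 985; add 16 to one value (staying below 96) to reach 1001.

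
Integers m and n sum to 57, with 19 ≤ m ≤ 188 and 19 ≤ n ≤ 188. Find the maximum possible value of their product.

mn = m(57 − m) is maximized when m is as near 57/2 as the bounds allow.
Taking m = 28 and n = 29 (both in [19, 188]) gives mn = 812.

812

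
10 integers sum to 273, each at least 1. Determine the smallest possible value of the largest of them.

28

Some value must be at least ⌈273/10⌉ = 28, since 10 × 27 = 270 < 273.
Taking 7 copies of 27 and 3 copies of 28 gives exactly 273, so 28 is attained.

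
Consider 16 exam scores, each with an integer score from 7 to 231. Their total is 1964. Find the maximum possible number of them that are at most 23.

8

Each value at 23 or below falls at least 231 − 23 = 208 short of the ceiling 231.
The ceiling total is 16 × 231 = 3696, and we need 1964, so at most ⌊(3696 − 1964)/208⌋ = 8 can be that low.
k = 8 is achieved by 8 values at 23 and 8 at 231, total 2032; lower one of the 231's by 68 (still > 23) to reach 1964.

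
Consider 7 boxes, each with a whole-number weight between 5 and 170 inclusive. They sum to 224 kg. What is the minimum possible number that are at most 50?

3

Each value above 50 is at least 51, contributing at least 51 − 5 = 46 above the floor 5.
The sum exceeds the floor total 35 by 189, so at most ⌊189/46⌋ = 4 exceed 50, and at least 3 are ≤ 50.
Exactly 3 works: 3 values at 5 and 4 at 51 total 219; raise one of the low values by 5 (still ≤ 50) to hit 224.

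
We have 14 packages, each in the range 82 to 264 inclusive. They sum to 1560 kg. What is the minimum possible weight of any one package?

82

To make one package as small as possible, make the other 13 as large as possible.
The other 13 can take up 13 × 264 = 3432 ≥ 1560 − 82, so one package can sit at its floor of 82.
Achievable: one at 82 and the other 13 totalling 1478, which fits since 13 × 82 ≤ 1478 ≤ 13 × 264.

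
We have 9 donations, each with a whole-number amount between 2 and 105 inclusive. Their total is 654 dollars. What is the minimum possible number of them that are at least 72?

1

Each value short of 72 is at most 71, costing at least 105 − 71 = 34 against the maximum total of 945.
We can afford to lose at most 945 − 654 = 291, so at most ⌊291/34⌋ = 8 fall short, and at least 1 are ≥ 72.
Exactly 1 works: 1 value at 105 and 8 at 71 total 673; lower one of the high values by 19 (still ≥ 72) to hit 654.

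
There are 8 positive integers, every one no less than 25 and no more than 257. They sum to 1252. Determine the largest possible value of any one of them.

257

Maximizing one value means minimizing the remaining 7.
The other 7 contribute at least 7 × 25 = 175, leaving at most 1252 − 175 = 1077.
But each integer is capped at 257, so the maximum is 257.
Achievable: one at 257 and the other 7 totalling 995, which fits since 7 × 25 ≤ 995 ≤ 7 × 257.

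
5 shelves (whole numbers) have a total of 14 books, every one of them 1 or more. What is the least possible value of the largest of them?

3

If every one of the 5 were at most 2, the total would be at most 5 × 2 = 10 < 14.
Equality holds with 4 values of 3 and 1 value of 2.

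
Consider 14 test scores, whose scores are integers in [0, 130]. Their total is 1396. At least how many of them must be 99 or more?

1

Each value short of 99 is at most 98, costing at least 130 − 98 = 32 against the maximum total of 1820.
We can afford to lose at most 1820 − 1396 = 424, so at most ⌊424/32⌋ = 13 fall short, and at least 1 are ≥ 99.
Exactly 1 works: 1 value at 130 and 13 at 98 total 1404; lower one of the high values by 8 (still ≥ 99) to hit 1396.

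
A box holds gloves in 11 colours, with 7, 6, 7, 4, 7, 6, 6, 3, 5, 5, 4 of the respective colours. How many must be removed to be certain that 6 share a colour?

In the worst case you take as many as possible of each colour without reaching 6: 5 + 5 + 5 + 4 + 5 + 5 + 5 + 3 + 5 + 5 + 4 = 51.
The next one must give 6 of some colour, so 51 + 1 = 52.

52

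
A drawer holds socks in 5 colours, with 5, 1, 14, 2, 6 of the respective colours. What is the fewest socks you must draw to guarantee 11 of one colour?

25

In the worst case you take as many as possible of each colour without reaching 11: 5 + 1 + 10 + 2 + 6 = 24.
The next one must give 11 of some colour, so 24 + 1 = 25.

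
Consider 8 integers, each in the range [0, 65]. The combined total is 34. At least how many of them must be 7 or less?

Let j be the number exceeding 7. Then the total is ≥ 8·j + 0·(8 − j) = 0 + 8j.
So 8j ≤ 34 and j ≤ 4; hence at least 8 − 4 = 4 are ≤ 7.
Exactly 4 works: 4 values at 0 and 4 at 8 total 32; raise one of the low values by 2 (still ≤ 7) to hit 34.

4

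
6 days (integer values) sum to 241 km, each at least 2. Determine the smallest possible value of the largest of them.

The average is 241/6 > 40, so not all 6 can be 40 or less; the largest is ≥ 41.
Taking 5 copies of 40 and 1 copy of 41 gives exactly 241, so 41 is attained.

41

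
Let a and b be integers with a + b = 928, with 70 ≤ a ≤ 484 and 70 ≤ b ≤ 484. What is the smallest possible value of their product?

ab = a(928 − a) is concave in a, so over [444, 484] it is minimized at an endpoint.
At the endpoint a = 444, b = 928 − 444 = 484, so ab = 444 × 484 = 214896.

214896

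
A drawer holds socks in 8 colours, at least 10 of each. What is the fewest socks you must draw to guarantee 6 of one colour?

In the worst case you draw 5 of each of the 8 colours: 8 × 5 = 40.
One more forces 6 of some colour, so 40 + 1 = 41.

41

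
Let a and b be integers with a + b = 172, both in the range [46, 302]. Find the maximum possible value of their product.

7396

For a fixed sum, the product ab is largest when a and b are as close as possible.
Taking a = 86 and b = 86 (both in [46, 302]) gives ab = 7396.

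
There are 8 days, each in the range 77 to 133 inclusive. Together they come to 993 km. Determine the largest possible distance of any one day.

Maximizing one value means minimizing the remaining 7.
The other 7 contribute at least 7 × 77 = 539, leaving at most 993 − 539 = 454.
But each day is capped at 133, so the maximum is 133.
Achievable: one at 133 and the other 7 totalling 860, which fits since 7 × 77 ≤ 860 ≤ 7 × 133.

133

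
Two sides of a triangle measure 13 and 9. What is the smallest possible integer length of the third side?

The third side must exceed |13 − 9| = 4.
The smallest integer above 4 is 5.

5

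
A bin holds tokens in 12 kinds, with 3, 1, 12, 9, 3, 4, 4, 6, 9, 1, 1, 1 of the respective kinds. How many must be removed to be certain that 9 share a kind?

In the worst case you take as many as possible of each kind without reaching 9: 3 + 1 + 8 + 8 + 3 + 4 + 4 + 6 + 8 + 1 + 1 + 1 = 48.
The next one must give 9 of some kind, so 48 + 1 = 49.

49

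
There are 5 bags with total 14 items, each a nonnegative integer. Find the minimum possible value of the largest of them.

Some value must be at least ⌈14/5⌉ = 3, since 5 × 2 = 10 < 14.
Taking 1 copy of 2 and 4 copies of 3 gives exactly 14, so 3 is attained.

3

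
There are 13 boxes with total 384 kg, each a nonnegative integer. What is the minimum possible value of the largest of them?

The 13 values sum to 384, so their maximum is at least ⌈384/13⌉ = 30.
Achievable: 7 of them at 30 and 6 at 29 total 384.

30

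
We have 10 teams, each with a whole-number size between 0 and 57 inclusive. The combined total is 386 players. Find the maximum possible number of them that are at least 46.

Suppose k of them are at least 46. Those contribute at least 46 each and the other 10 − k at least 0 each.
So the total is at least 46k + 0(10 − k) = 0 + 46k. This must be ≤ 386, giving k ≤ 8.
k = 8 is achieved by 8 values at 46 and 2 at 0, total 368; add 18 to one value (staying below 46) to reach 386.

8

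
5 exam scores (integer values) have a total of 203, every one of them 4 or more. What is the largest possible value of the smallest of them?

The average is 203/5 < 41, so some value is ≤ 40.
Equality holds with 2 values of 40 and 3 values of 41.

40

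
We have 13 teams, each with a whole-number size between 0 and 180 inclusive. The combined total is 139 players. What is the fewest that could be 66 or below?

Let j be the number exceeding 66. Then the total is ≥ 67·j + 0·(13 − j) = 0 + 67j.
So 67j ≤ 139 and j ≤ 2; hence at least 13 − 2 = 11 are ≤ 66.
Exactly 11 works: 11 values at 0 and 2 at 67 total 134; raise one of the low values by 5 (still ≤ 66) to hit 139.

11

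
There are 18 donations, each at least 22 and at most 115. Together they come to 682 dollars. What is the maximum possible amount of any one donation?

115

Maximizing one value means minimizing the remaining 17.
The other 17 contribute at least 17 × 22 = 374, leaving at most 682 − 374 = 308.
But each donation is capped at 115, so the maximum is 115.
Achievable: one at 115 and the other 17 totalling 567, which fits since 17 × 22 ≤ 567 ≤ 17 × 115.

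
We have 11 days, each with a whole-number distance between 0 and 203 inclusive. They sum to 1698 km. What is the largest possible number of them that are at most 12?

Suppose k of them are at most 12. Those contribute at most 12 each and the rest at most 203 each.
So the total is at most 12k + 203(11 − k) = 2233 − 191k. This must still be ≥ 1698, so k ≤ 2.
k = 2 is achieved by 2 values at 12 and 9 at 203, total 1851; lower one of the 203's by 153 (still > 12) to reach 1698.

2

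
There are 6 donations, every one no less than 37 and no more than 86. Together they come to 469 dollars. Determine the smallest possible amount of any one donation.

39

To make one donation as small as possible, make the other 5 as large as possible.
The other 5 contribute at most 5 × 86 = 430, leaving at least 469 − 430 = 39.
Since 39 ≥ 37, this is achievable: one at 39 and 5 at 86.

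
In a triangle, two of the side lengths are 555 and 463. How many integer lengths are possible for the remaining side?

The triangle inequality gives |555 − 463| < c < 555 + 463, i.e. 92 < c < 1018.
So c can be any integer from 93 to 1017: 925 values.

925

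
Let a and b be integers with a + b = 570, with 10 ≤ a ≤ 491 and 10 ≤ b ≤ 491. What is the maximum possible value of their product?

81225

With a + b fixed, ab peaks when the two are closest together.
Taking a = 285 and b = 285 (both in [10, 491]) gives ab = 81225.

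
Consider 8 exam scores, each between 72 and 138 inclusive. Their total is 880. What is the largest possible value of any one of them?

Maximizing one value means minimizing the remaining 7.
The other 7 contribute at least 7 × 72 = 504, leaving at most 880 − 504 = 376.
But each score is capped at 138, so the maximum is 138.
Achievable: one at 138 and the other 7 totalling 742, which fits since 7 × 72 ≤ 742 ≤ 7 × 138.

138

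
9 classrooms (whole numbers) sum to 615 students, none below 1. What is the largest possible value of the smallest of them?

The average is 615/9 < 69, so some value is ≤ 68.
Taking 6 copies of 68 and 3 copies of 69 gives exactly 615, so 68 is attained.

68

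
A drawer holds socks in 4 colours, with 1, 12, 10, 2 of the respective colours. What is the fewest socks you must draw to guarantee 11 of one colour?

In the worst case you take as many as possible of each colour without reaching 11: 1 + 10 + 10 + 2 = 23.
The next one must give 11 of some colour, so 23 + 1 = 24.

24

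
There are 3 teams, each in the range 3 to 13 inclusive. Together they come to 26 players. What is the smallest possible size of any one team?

3

To make one team as small as possible, make the other 2 as large as possible.
The other 2 can take up 2 × 13 = 26 ≥ 26 − 3, so one team can sit at its floor of 3.
Achievable: one at 3 and the other 2 totalling 23, which fits since 2 × 3 ≤ 23 ≤ 2 × 13.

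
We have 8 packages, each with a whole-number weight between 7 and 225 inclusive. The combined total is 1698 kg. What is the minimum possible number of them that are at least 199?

If only k of them are at least 199, the other 8 − k are at most 198, so the total is at most k·225 + (8 − k)·198.
This must reach 1698, so k·225 + (8 − k)·198 ≥ 1698, giving k ≥ 5.
Exactly 5 works: 5 values at 225 and 3 at 198 total 1719; lower one of the high values by 21 (still ≥ 199) to hit 1698.

5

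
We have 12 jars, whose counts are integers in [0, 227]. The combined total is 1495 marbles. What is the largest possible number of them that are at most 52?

Suppose k of them are at most 52. Those contribute at most 52 each and the rest at most 227 each.
So the total is at most 52k + 227(12 − k) = 2724 − 175k. This must still be ≥ 1495, so k ≤ 7.
k = 7 is achieved by 7 values at 52 and 5 at 227, total 1499; lower one of the 227's by 4 (still > 52) to reach 1495.

7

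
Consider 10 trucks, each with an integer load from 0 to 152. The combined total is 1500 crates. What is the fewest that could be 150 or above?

Suppose at most 10 − j of them reach 150; then j values are ≤ 149 and the rest ≤ 152.
The total is then ≤ 149·j + 152·(10 − j) = 1520 − 3j. For this to be ≥ 1500 we need j ≤ 6, so at least 10 − 6 = 4 must reach 150.
Exactly 4 works: 4 values at 152 and 6 at 149 total 1502; lower one of the high values by 2 (still ≥ 150) to hit 1500.

4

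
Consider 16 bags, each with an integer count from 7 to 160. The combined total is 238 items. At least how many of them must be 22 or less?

If only k of them are at most 22, the other 16 − k are at least 23, so the total is at least (16 − k)·23 + k·7.
This is ≤ 238, so (16 − k)·23 + 7k ≤ 238, which gives k ≥ 9.
Exactly 9 works: 9 values at 7 and 7 at 23 total 224; raise one of the low values by 14 (still ≤ 22) to hit 238.

9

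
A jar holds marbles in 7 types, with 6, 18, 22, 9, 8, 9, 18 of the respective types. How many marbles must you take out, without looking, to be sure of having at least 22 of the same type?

In the worst case you take as many as possible of each type without reaching 22: 6 + 18 + 21 + 9 + 8 + 9 + 18 = 89.
The next one must give 22 of some type, so 89 + 1 = 90.

90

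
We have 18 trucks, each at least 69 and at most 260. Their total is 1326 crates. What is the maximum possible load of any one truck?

153

Maximizing one value means minimizing the remaining 17.
The other 17 contribute at least 17 × 69 = 1173, leaving at most 1326 − 1173 = 153.
Since 153 ≤ 260, this is achievable: one at 153 and 17 at 69.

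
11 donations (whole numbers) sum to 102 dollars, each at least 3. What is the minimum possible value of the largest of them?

Some value must be at least ⌈102/11⌉ = 10, since 11 × 9 = 99 < 102.
Taking 8 copies of 9 and 3 copies of 10 gives exactly 102, so 10 is attained.

10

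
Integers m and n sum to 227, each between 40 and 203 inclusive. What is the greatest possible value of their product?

For a fixed sum, the product mn is largest when m and n are as close as possible.
Taking m = 113 and n = 114 (both in [40, 203]) gives mn = 12882.

12882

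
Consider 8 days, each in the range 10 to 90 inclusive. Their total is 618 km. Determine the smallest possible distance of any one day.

To make one day as small as possible, make the other 7 as large as possible.
The other 7 can take up 7 × 90 = 630 ≥ 618 − 10, so one day can sit at its floor of 10.
Achievable: one at 10 and the other 7 totalling 608, which fits since 7 × 10 ≤ 608 ≤ 7 × 90.

10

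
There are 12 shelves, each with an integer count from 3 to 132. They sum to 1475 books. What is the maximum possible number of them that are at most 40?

Suppose k of them are at most 40. Those contribute at most 40 each and the rest at most 132 each.
So the total is at most 40k + 132(12 − k) = 1584 − 92k. This must still be ≥ 1475, so k ≤ 1.
k = 1 is achieved by 1 value at 40 and 11 at 132, total 1492; lower one of the 132's by 17 (still > 40) to reach 1475.

1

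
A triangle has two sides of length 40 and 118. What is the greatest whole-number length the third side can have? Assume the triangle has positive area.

The third side must be less than 40 + 118 = 158.
The largest integer below 158 is 157.

157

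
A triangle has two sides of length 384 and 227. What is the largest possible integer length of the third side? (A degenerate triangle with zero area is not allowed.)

The third side must be less than 384 + 227 = 611.
The largest integer below 611 is 610.

610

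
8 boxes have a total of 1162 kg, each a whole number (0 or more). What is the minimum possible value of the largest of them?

146

The 8 values sum to 1162, so their maximum is at least ⌈1162/8⌉ = 146.
Taking 6 copies of 145 and 2 copies of 146 gives exactly 1162, so 146 is attained.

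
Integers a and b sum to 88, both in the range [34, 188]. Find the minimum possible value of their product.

For a fixed sum, ab is smallest when a and b are as far apart as possible.
At the endpoint a = 34, b = 88 − 34 = 54, so ab = 34 × 54 = 1836.

1836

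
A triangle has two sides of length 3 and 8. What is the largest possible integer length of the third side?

10

The third side must be less than 3 + 8 = 11.
The largest integer below 11 is 10.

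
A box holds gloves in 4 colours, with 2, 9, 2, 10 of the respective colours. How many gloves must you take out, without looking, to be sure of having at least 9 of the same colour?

In the worst case you take as many as possible of each colour without reaching 9: 2 + 8 + 2 + 8 = 20.
The next one must give 9 of some colour, so 20 + 1 = 21.

21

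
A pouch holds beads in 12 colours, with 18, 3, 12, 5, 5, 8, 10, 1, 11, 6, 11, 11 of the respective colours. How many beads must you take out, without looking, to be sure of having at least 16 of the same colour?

In the worst case you take as many as possible of each colour without reaching 16: 15 + 3 + 12 + 5 + 5 + 8 + 10 + 1 + 11 + 6 + 11 + 11 = 98.
The next one must give 16 of some colour, so 98 + 1 = 99.

99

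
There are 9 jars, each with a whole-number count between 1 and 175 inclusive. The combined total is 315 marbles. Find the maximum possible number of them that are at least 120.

If k of the values are ≥ 120, the total is ≥ 120k + 1(9 − k).
Setting 120k + 1(9 − k) ≤ 315 gives 119k ≤ 306, so k ≤ 2.
k = 2 is achieved by 2 values at 120 and 7 at 1, total 247; add 68 to one value (staying below 120) to reach 315.

2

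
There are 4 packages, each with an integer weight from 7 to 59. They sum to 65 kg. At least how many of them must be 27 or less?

Let j be the number exceeding 27. Then the total is ≥ 28·j + 7·(4 − j) = 28 + 21j.
So 21j ≤ 37 and j ≤ 1; hence at least 4 − 1 = 3 are ≤ 27.
Exactly 3 works: 3 values at 7 and 1 at 28 total 49; raise one of the low values by 16 (still ≤ 27) to hit 65.

3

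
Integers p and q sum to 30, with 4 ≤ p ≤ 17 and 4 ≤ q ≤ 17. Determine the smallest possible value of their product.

221

pq = p(30 − p) is concave in p, so over [13, 17] it is minimized at an endpoint.
The extreme feasible split is p = 13, q = 17, giving pq = 221.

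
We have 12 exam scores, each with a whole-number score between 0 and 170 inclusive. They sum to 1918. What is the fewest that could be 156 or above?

4

Each value short of 156 is at most 155, costing at least 170 − 155 = 15 against the maximum total of 2040.
We can afford to lose at most 2040 − 1918 = 122, so at most ⌊122/15⌋ = 8 fall short, and at least 4 are ≥ 156.
Exactly 4 works: 4 values at 170 and 8 at 155 total 1920; lower one of the high values by 2 (still ≥ 156) to hit 1918.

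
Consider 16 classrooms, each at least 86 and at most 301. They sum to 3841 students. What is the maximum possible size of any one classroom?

301

To make one classroom as large as possible, make the other 15 as small as possible.
The other 15 contribute at least 15 × 86 = 1290, leaving at most 3841 − 1290 = 2551.
But each classroom is capped at 301, so the maximum is 301.
Achievable: one at 301 and the other 15 totalling 3540, which fits since 15 × 86 ≤ 3540 ≤ 15 × 301.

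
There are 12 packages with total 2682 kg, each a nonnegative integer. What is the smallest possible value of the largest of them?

224

Some value must be at least ⌈2682/12⌉ = 224, since 12 × 223 = 2676 < 2682.
Equality holds with 6 values of 224 and 6 values of 223.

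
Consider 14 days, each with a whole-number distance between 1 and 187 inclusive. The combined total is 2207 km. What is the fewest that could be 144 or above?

Each value short of 144 is at most 143, costing at least 187 − 143 = 44 against the maximum total of 2618.
We can afford to lose at most 2618 − 2207 = 411, so at most ⌊411/44⌋ = 9 fall short, and at least 5 are ≥ 144.
Exactly 5 works: 5 values at 187 and 9 at 143 total 2222; lower one of the high values by 15 (still ≥ 144) to hit 2207.

5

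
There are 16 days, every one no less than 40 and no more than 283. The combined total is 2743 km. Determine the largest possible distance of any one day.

To make one day as large as possible, make the other 15 as small as possible.
The other 15 contribute at least 15 × 40 = 600, leaving at most 2743 − 600 = 2143.
But each day is capped at 283, so the maximum is 283.
Achievable: one at 283 and the other 15 totalling 2460, which fits since 15 × 40 ≤ 2460 ≤ 15 × 283.

283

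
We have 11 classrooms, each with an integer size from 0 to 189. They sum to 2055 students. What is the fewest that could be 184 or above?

Each value short of 184 is at most 183, costing at least 189 − 183 = 6 against the maximum total of 2079.
We can afford to lose at most 2079 − 2055 = 24, so at most ⌊24/6⌋ = 4 fall short, and at least 7 are ≥ 184.
Exactly 7 works: 7 values at 189 and 4 at 183 total 2055.

7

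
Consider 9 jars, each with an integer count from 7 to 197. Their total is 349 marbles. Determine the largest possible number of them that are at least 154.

If k of the values are ≥ 154, the total is ≥ 154k + 7(9 − k).
Setting 154k + 7(9 − k) ≤ 349 gives 147k ≤ 286, so k ≤ 1.
k = 1 is achieved by 1 value at 154 and 8 at 7, total 210; add 139 to one value (staying below 154) to reach 349.

1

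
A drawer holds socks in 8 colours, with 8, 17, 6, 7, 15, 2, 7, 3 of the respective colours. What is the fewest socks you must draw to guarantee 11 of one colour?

54

In the worst case you take as many as possible of each colour without reaching 11: 8 + 10 + 6 + 7 + 10 + 2 + 7 + 3 = 53.
The next one must give 11 of some colour, so 53 + 1 = 54.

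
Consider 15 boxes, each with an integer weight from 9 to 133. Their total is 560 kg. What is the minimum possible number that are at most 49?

Let j be the number exceeding 49. Then the total is ≥ 50·j + 9·(15 − j) = 135 + 41j.
So 41j ≤ 425 and j ≤ 10; hence at least 15 − 10 = 5 are ≤ 49.
Exactly 5 works: 5 values at 9 and 10 at 50 total 545; raise one of the low values by 15 (still ≤ 49) to hit 560.

5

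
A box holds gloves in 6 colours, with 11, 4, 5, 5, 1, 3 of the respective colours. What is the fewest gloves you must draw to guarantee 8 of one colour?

In the worst case you take as many as possible of each colour without reaching 8: 7 + 4 + 5 + 5 + 1 + 3 = 25.
The next one must give 8 of some colour, so 25 + 1 = 26.

26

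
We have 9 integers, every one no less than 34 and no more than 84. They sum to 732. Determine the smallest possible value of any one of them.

To make one integer as small as possible, make the other 8 as large as possible.
The other 8 contribute at most 8 × 84 = 672, leaving at least 732 − 672 = 60.
Since 60 ≥ 34, this is achievable: one at 60 and 8 at 84.

60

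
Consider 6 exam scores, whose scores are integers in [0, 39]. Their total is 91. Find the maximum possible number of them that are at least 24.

3

Suppose k of them are at least 24. Those contribute at least 24 each and the other 6 − k at least 0 each.
So the total is at least 24k + 0(6 − k) = 0 + 24k. This must be ≤ 91, giving k ≤ 3.
k = 3 is achieved by 3 values at 24 and 3 at 0, total 72; add 19 to one value (staying below 24) to reach 91.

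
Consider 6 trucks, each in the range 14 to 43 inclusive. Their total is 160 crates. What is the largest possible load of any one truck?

Maximizing one value means minimizing the remaining 5.
The other 5 contribute at least 5 × 14 = 70, leaving at most 160 − 70 = 90.
But each truck is capped at 43, so the maximum is 43.
Achievable: one at 43 and the other 5 totalling 117, which fits since 5 × 14 ≤ 117 ≤ 5 × 43.

43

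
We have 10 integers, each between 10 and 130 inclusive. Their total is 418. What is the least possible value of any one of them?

To make one integer as small as possible, make the other 9 as large as possible.
The other 9 can take up 9 × 130 = 1170 ≥ 418 − 10, so one integer can sit at its floor of 10.
Achievable: one at 10 and the other 9 totalling 408, which fits since 9 × 10 ≤ 408 ≤ 9 × 130.

10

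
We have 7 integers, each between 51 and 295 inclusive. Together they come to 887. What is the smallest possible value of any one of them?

Minimizing one value means maximizing the remaining 6.
The other 6 can take up 6 × 295 = 1770 ≥ 887 − 51, so one integer can sit at its floor of 51.
Achievable: one at 51 and the other 6 totalling 836, which fits since 6 × 51 ≤ 836 ≤ 6 × 295.

51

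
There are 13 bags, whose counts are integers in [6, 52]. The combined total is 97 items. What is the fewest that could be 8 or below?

7

Each value above 8 is at least 9, contributing at least 9 − 6 = 3 above the floor 6.
The sum exceeds the floor total 78 by 19, so at most ⌊19/3⌋ = 6 exceed 8, and at least 7 are ≤ 8.
Exactly 7 works: 7 values at 6 and 6 at 9 total 96; raise one of the low values by 1 (still ≤ 8) to hit 97.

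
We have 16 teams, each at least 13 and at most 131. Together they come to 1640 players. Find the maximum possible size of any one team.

To make one team as large as possible, make the other 15 as small as possible.
The other 15 contribute at least 15 × 13 = 195, leaving at most 1640 − 195 = 1445.
But each team is capped at 131, so the maximum is 131.
Achievable: one at 131 and the other 15 totalling 1509, which fits since 15 × 13 ≤ 1509 ≤ 15 × 131.

131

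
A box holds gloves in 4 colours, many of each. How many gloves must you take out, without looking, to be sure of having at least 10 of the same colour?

37

You could draw 9 of every colour without reaching 10 of any — 36 in all.
One more forces 10 of some colour, so 36 + 1 = 37.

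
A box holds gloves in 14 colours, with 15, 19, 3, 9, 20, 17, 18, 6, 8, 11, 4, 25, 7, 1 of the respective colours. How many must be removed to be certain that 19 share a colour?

In the worst case you take as many as possible of each colour without reaching 19: 15 + 18 + 3 + 9 + 18 + 17 + 18 + 6 + 8 + 11 + 4 + 18 + 7 + 1 = 153.
The next one must give 19 of some colour, so 153 + 1 = 154.

154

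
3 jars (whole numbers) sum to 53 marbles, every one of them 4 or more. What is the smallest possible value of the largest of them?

Some value must be at least ⌈53/3⌉ = 18, since 3 × 17 = 51 < 53.
Equality holds with 2 values of 18 and 1 value of 17.

18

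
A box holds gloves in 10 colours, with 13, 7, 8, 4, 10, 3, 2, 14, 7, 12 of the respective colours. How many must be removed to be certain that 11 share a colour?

72

In the worst case you take as many as possible of each colour without reaching 11: 10 + 7 + 8 + 4 + 10 + 3 + 2 + 10 + 7 + 10 = 71.
The next one must give 11 of some colour, so 71 + 1 = 72.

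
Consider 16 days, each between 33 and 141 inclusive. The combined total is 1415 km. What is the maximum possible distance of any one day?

To make one day as large as possible, make the other 15 as small as possible.
The other 15 contribute at least 15 × 33 = 495, leaving at most 1415 − 495 = 920.
But each day is capped at 141, so the maximum is 141.
Achievable: one at 141 and the other 15 totalling 1274, which fits since 15 × 33 ≤ 1274 ≤ 15 × 141.

141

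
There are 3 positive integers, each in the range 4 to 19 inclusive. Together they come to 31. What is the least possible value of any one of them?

Minimizing one value means maximizing the remaining 2.
The other 2 can take up 2 × 19 = 38 ≥ 31 − 4, so one integer can sit at its floor of 4.
Achievable: one at 4 and the other 2 totalling 27, which fits since 2 × 4 ≤ 27 ≤ 2 × 19.

4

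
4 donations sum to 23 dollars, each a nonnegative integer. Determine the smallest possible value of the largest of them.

6

The average is 23/4 > 5, so not all 4 can be 5 or less; the largest is ≥ 6.
Taking 1 copy of 5 and 3 copies of 6 gives exactly 23, so 6 is attained.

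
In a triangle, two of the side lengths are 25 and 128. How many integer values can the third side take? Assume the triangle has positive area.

The triangle inequality gives |25 − 128| < c < 25 + 128, i.e. 103 < c < 153.
So c can be any integer from 104 to 152: 49 values.

49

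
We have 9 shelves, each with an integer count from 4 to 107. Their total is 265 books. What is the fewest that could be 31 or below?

Each value above 31 is at least 32, contributing at least 32 − 4 = 28 above the floor 4.
The sum exceeds the floor total 36 by 229, so at most ⌊229/28⌋ = 8 exceed 31, and at least 1 are ≤ 31.
Exactly 1 works: 1 value at 4 and 8 at 32 total 260; raise one of the low values by 5 (still ≤ 31) to hit 265.

1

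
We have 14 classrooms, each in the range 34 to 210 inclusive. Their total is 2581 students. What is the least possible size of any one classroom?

34

To make one classroom as small as possible, make the other 13 as large as possible.
The other 13 can take up 13 × 210 = 2730 ≥ 2581 − 34, so one classroom can sit at its floor of 34.
Achievable: one at 34 and the other 13 totalling 2547, which fits since 13 × 34 ≤ 2547 ≤ 13 × 210.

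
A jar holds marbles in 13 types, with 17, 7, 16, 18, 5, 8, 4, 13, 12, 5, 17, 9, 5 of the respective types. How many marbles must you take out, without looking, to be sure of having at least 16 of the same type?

In the worst case you take as many as possible of each type without reaching 16: 15 + 7 + 15 + 15 + 5 + 8 + 4 + 13 + 12 + 5 + 15 + 9 + 5 = 128.
The next one must give 16 of some type, so 128 + 1 = 129.

129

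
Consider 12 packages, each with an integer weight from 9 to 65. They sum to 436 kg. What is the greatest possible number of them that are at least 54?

7

Suppose k of them are at least 54. Those contribute at least 54 each and the other 12 − k at least 9 each.
So the total is at least 54k + 9(12 − k) = 108 + 45k. This must be ≤ 436, giving k ≤ 7.
k = 7 is achieved by 7 values at 54 and 5 at 9, total 423; add 13 to one value (staying below 54) to reach 436.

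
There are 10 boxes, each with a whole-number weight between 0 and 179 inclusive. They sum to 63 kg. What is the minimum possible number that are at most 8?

If only k of them are at most 8, the other 10 − k are at least 9, so the total is at least (10 − k)·9 + k·0.
This is ≤ 63, so (10 − k)·9 + 0k ≤ 63, which gives k ≥ 3.
Exactly 3 works: 3 values at 0 and 7 at 9 total 63.

3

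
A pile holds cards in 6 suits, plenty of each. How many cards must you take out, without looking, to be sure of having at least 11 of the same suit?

61

In the worst case you draw 10 of each of the 6 suits: 6 × 10 = 60.
One more forces 11 of some suit, so 60 + 1 = 61.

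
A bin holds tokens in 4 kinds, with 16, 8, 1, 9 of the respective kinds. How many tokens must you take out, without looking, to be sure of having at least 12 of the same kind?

30

In the worst case you take as many as possible of each kind without reaching 12: 11 + 8 + 1 + 9 = 29.
The next one must give 12 of some kind, so 29 + 1 = 30.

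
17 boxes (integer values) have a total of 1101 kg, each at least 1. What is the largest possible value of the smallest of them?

The average is 1101/17 < 65, so some value is ≤ 64.
Achievable: 4 of them at 64 and 13 at 65 total 1101.

64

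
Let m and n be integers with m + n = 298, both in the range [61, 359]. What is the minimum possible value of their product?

14457

Since m + n is fixed, pushing one of them to its bound minimizes the product.
The extreme feasible split is m = 61, n = 237, giving mn = 14457.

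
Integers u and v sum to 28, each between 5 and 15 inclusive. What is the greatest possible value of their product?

With u + v fixed, uv peaks when the two are closest together.
Taking u = 14 and v = 14 (both in [5, 15]) gives uv = 196.

196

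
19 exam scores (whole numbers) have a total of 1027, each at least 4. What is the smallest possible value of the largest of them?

The 19 values sum to 1027, so their maximum is at least ⌈1027/19⌉ = 55.
Equality holds with 1 value of 55 and 18 values of 54.

55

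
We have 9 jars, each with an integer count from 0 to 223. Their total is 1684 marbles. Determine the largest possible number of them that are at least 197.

8

With k values at 197 or above and the rest at least 0, the sum is at least 0 + 197k.
Since the sum is 1684, we need 197k ≤ 1684, i.e. k ≤ 8.
k = 8 is achieved by 8 values at 197 and 1 at 0, total 1576; add 108 to one value (staying below 197) to reach 1684.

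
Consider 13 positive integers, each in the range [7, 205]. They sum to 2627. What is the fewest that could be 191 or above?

Each value short of 191 is at most 190, costing at least 205 − 190 = 15 against the maximum total of 2665.
We can afford to lose at most 2665 − 2627 = 38, so at most ⌊38/15⌋ = 2 fall short, and at least 11 are ≥ 191.
Exactly 11 works: 11 values at 205 and 2 at 190 total 2635; lower one of the high values by 8 (still ≥ 191) to hit 2627.

11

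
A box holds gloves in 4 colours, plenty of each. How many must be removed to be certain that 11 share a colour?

41

In the worst case you draw 10 of each of the 4 colours: 4 × 10 = 40.
One more forces 11 of some colour, so 40 + 1 = 41.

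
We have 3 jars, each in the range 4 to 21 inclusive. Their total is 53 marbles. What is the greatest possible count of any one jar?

To make one jar as large as possible, make the other 2 as small as possible.
The other 2 contribute at least 2 × 4 = 8, leaving at most 53 − 8 = 45.
But each jar is capped at 21, so the maximum is 21.
Achievable: one at 21 and the other 2 totalling 32, which fits since 2 × 4 ≤ 32 ≤ 2 × 21.

21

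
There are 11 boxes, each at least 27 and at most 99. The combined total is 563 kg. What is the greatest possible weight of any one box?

To make one box as large as possible, make the other 10 as small as possible.
The other 10 contribute at least 10 × 27 = 270, leaving at most 563 − 270 = 293.
But each box is capped at 99, so the maximum is 99.
Achievable: one at 99 and the other 10 totalling 464, which fits since 10 × 27 ≤ 464 ≤ 10 × 99.

99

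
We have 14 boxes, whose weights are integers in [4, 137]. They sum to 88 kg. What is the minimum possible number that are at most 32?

13

Each value above 32 is at least 33, contributing at least 33 − 4 = 29 above the floor 4.
The sum exceeds the floor total 56 by 32, so at most ⌊32/29⌋ = 1 exceed 32, and at least 13 are ≤ 32.
Exactly 13 works: 13 values at 4 and 1 at 33 total 85; raise one of the low values by 3 (still ≤ 32) to hit 88.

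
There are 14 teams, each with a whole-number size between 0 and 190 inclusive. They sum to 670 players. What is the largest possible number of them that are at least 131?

Suppose k of them are at least 131. Those contribute at least 131 each and the other 14 − k at least 0 each.
So the total is at least 131k + 0(14 − k) = 0 + 131k. This must be ≤ 670, giving k ≤ 5.
k = 5 is achieved by 5 values at 131 and 9 at 0, total 655; add 15 to one value (staying below 131) to reach 670.

5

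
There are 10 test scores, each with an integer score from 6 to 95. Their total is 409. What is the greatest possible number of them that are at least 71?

With k values at 71 or above and the rest at least 6, the sum is at least 60 + 65k.
Since the sum is 409, we need 65k ≤ 349, i.e. k ≤ 5.
k = 5 is achieved by 5 values at 71 and 5 at 6, total 385; add 24 to one value (staying below 71) to reach 409.

5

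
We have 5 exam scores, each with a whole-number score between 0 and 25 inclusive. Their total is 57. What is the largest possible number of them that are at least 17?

Suppose k of them are at least 17. Those contribute at least 17 each and the other 5 − k at least 0 each.
So the total is at least 17k + 0(5 − k) = 0 + 17k. This must be ≤ 57, giving k ≤ 3.
k = 3 is achieved by 3 values at 17 and 2 at 0, total 51; add 6 to one value (staying below 17) to reach 57.

3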